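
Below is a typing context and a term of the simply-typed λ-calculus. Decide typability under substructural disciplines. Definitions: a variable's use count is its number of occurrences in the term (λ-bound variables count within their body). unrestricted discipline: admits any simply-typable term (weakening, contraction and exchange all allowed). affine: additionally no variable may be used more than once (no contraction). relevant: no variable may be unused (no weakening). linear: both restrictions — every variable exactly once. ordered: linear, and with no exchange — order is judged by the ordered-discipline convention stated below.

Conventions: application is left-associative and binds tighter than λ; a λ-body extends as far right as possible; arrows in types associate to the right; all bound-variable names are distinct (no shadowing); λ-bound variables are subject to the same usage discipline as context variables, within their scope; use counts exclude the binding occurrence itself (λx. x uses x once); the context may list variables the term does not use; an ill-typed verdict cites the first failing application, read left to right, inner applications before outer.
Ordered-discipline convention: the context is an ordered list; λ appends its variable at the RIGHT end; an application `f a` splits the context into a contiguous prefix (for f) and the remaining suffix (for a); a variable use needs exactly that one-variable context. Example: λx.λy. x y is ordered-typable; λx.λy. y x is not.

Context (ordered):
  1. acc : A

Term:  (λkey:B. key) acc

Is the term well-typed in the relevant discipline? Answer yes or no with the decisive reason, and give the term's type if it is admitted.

no — a type mismatch blocks all five
counts: acc ×1; key (bound) ×1
left-to-right use order: key, acc
typing: ill-typed: an argument A mismatches the expected B
summary: ordered ✗ · linear ✗ · affine ✗ · relevant ✗ · unrestricted ✗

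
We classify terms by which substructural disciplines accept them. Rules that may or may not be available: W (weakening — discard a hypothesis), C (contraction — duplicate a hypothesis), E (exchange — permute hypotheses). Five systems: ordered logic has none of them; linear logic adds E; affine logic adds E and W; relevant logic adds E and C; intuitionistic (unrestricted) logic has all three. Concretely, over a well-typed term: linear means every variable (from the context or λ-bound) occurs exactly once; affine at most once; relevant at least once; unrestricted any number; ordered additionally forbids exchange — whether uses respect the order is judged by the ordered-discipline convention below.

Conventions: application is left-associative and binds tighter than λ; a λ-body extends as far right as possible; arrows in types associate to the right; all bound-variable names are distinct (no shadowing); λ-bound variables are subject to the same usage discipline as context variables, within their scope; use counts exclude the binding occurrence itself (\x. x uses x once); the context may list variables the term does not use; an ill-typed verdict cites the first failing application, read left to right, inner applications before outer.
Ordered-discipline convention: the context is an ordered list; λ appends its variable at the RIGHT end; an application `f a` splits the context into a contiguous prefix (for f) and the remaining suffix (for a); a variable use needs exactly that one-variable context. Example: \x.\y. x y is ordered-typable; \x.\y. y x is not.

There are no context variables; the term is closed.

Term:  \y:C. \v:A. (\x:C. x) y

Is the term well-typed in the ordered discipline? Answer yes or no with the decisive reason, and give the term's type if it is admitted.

no — needs weakening: v unused
use counts: y (λ-bound) ×1; v (λ-bound) ×0; x (λ-bound) ×1
order of uses: x, y
typing: the term checks, with type C -> A -> C
across the five disciplines: ordered ✗ · linear ✗ · affine ✓ · relevant ✗ · unrestricted ✓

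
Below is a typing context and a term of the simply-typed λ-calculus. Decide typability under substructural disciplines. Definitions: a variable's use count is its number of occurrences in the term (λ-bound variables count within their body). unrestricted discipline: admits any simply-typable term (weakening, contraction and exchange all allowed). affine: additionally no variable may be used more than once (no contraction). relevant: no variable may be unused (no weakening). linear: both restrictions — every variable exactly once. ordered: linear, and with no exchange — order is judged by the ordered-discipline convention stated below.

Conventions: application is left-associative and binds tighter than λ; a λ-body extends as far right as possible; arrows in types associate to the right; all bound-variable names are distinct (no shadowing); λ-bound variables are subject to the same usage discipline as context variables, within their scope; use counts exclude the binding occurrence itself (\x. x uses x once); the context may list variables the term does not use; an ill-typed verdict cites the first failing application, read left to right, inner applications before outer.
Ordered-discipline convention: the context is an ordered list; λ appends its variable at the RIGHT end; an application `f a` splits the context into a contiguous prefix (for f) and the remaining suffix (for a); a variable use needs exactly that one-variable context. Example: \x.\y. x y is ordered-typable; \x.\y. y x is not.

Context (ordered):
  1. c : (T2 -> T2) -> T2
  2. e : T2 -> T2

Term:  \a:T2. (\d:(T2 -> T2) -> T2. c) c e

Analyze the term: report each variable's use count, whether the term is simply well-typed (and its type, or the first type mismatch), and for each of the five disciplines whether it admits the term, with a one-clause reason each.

counts: c: 2×, e: 1×, a (bound): 0×, d (bound): 0×
order of uses: c, c, e
typing: the term checks, with type T2 -> T2
ordered ✗ (uses contraction: c ×2; a, d never used (weakening))
linear ✗ (uses contraction: c ×2; a, d never used (weakening))
affine ✗ (uses contraction: c ×2)
relevant ✗ (a, d never used (weakening))
unrestricted ✓ (type-checks (T2 -> T2) and nothing is barred)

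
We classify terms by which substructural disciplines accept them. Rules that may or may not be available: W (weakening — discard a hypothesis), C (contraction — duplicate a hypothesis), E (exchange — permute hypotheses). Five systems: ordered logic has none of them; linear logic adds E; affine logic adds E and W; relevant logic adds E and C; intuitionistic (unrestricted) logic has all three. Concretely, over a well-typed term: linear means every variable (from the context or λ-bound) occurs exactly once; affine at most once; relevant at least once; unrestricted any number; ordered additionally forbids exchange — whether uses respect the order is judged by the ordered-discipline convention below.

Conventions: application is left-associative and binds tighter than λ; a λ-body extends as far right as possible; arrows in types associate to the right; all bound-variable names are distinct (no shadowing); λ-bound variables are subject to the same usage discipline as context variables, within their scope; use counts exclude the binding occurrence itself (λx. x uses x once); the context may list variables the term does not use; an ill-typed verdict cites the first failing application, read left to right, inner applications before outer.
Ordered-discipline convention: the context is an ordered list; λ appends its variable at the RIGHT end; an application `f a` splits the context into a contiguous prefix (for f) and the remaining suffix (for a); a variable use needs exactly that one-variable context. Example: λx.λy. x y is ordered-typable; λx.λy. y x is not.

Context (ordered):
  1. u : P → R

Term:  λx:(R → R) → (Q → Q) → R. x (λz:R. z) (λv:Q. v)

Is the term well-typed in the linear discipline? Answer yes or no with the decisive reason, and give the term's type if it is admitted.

no — u never used (weakening)
variable uses: u: 0×, x [bound]: 1×, z [bound]: 1×, v [bound]: 1×
use order (left to right): x, z, v
typing: the term checks, with type ((R → R) → (Q → Q) → R) → R
all disciplines: ordered ✗ | linear ✗ | affine ✓ | relevant ✗ | unrestricted ✓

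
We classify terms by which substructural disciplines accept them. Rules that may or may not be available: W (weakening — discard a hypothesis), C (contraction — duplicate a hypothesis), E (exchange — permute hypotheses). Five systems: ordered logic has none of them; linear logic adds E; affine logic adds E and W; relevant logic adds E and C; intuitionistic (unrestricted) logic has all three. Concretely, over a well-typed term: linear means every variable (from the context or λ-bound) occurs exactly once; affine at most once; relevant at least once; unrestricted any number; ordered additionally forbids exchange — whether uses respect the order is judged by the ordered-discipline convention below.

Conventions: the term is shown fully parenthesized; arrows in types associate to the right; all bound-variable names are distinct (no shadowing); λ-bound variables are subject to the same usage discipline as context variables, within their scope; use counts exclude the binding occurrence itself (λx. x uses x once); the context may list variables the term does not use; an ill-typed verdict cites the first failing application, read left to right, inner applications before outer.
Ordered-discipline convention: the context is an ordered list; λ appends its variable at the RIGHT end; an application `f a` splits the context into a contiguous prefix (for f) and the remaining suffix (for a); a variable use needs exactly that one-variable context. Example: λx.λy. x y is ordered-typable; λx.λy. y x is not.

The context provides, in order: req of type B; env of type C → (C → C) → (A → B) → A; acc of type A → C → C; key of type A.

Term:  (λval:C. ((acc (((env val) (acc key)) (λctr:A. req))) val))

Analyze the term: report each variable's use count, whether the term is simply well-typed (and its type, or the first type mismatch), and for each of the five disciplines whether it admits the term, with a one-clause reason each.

variable uses: req: 1; env: 1; acc: 2; key: 1; val (λ-bound): 2; ctr (λ-bound): 0
left-to-right use order: acc, env, val, acc, key, req, val
typing: well-typed at C → C
ordered: ✗ — needs contraction — acc ×2, val ×2; ctr never used (weakening)
linear: ✗ — needs contraction — acc ×2, val ×2; ctr never used (weakening)
affine: ✗ — needs contraction — acc ×2, val ×2
relevant: ✗ — ctr never used (weakening)
unrestricted: ✓ — typability at C → C is all that's needed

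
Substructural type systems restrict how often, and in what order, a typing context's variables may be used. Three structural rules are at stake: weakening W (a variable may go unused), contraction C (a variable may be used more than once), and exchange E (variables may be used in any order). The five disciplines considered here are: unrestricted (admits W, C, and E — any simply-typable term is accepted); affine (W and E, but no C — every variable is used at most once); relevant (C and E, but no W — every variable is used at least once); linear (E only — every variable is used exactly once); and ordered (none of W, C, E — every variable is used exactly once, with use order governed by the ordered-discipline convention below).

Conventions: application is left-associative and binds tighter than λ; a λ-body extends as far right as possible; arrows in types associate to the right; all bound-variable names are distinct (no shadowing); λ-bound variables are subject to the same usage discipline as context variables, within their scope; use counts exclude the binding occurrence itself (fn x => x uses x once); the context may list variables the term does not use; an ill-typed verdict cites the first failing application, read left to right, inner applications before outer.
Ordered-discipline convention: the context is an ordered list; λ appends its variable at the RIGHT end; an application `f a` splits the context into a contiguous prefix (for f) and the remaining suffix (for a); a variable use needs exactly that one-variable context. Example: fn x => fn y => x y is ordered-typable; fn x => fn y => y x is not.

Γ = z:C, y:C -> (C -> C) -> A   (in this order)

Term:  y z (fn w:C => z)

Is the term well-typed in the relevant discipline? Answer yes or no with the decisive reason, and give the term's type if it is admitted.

no — w never used (weakening)
use counts: z: 2×; y: 1×; w (λ-bound): 0×
use order (left to right): y, z, z
typing: the term checks, with type A
per-discipline verdicts: ordered ✗; linear ✗; affine ✗; relevant ✗; unrestricted ✓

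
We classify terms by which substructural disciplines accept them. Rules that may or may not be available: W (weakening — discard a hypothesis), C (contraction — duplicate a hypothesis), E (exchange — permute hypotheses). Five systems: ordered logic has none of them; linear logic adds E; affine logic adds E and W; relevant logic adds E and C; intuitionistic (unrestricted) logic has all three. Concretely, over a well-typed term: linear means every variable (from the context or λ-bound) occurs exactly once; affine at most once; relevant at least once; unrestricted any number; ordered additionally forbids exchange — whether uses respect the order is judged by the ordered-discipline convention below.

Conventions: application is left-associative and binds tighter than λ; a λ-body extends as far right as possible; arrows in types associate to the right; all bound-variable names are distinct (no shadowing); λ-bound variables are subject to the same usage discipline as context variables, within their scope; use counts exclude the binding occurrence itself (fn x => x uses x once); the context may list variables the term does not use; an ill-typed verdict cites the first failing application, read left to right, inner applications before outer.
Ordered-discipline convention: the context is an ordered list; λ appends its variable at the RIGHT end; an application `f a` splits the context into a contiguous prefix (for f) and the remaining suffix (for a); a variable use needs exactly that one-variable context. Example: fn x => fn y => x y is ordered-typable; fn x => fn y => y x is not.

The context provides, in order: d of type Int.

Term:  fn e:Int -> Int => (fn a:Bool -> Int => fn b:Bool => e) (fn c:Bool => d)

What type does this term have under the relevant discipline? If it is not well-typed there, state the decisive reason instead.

not well-typed under relevant — a, b, c left unused
variable uses: d: 1; e [bound]: 1; a [bound]: 0; b [bound]: 0; c [bound]: 0
uses in reading order: e, d
typing: ✓ — (Int -> Int) -> Bool -> Int -> Int
per-discipline verdicts: ordered ✗ | linear ✗ | affine ✓ | relevant ✗ | unrestricted ✓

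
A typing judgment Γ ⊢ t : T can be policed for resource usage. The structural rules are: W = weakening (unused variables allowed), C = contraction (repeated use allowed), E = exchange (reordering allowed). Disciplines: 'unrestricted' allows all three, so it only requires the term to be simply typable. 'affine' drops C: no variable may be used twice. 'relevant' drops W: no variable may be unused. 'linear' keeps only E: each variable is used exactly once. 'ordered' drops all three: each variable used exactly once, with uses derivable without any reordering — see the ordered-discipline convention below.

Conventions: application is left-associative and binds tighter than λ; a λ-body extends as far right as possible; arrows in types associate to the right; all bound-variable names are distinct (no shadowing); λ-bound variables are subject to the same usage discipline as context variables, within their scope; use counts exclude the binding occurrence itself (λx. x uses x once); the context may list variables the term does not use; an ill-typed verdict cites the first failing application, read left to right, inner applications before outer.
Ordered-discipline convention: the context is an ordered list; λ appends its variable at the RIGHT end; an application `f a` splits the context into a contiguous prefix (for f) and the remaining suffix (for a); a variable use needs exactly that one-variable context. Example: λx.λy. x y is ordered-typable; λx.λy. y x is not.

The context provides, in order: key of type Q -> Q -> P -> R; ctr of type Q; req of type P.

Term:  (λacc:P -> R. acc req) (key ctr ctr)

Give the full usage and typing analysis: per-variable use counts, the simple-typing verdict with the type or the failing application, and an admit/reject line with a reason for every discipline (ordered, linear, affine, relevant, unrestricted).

variable uses: key=1, ctr=2, req=1, acc (λ-bound)=1
order of uses: acc, req, key, ctr, ctr
typing: ✓ — R
ordered ✗ (needs contraction — ctr ×2)
linear ✗ (needs contraction — ctr ×2)
affine ✗ (needs contraction — ctr ×2)
relevant ✓ (every one of key, ctr, req, acc appears)
unrestricted ✓ (type-checks (R) and nothing is barred)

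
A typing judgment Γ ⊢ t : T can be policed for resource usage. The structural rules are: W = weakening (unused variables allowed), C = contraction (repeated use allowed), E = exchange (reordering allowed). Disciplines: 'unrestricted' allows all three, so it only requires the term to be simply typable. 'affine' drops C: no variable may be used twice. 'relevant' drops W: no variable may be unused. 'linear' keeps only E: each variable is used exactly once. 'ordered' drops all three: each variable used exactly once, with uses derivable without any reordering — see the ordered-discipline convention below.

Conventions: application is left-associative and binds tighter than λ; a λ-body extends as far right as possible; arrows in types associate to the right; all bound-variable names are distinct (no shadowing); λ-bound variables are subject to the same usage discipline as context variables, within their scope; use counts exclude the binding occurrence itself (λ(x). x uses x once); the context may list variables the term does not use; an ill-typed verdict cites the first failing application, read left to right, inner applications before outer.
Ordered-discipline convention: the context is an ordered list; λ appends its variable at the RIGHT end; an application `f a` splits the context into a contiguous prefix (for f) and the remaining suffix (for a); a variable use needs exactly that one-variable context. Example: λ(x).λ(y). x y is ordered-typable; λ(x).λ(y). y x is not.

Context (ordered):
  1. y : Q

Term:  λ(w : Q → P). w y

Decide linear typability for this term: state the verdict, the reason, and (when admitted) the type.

yes — y, w: one use apiece; term : (Q → P) → P
use counts: y: 1×; w (bound): 1×
order of uses: w, y
typing: ✓ — (Q → P) → P
all disciplines: ordered ✗ | linear ✓ | affine ✓ | relevant ✓ | unrestricted ✓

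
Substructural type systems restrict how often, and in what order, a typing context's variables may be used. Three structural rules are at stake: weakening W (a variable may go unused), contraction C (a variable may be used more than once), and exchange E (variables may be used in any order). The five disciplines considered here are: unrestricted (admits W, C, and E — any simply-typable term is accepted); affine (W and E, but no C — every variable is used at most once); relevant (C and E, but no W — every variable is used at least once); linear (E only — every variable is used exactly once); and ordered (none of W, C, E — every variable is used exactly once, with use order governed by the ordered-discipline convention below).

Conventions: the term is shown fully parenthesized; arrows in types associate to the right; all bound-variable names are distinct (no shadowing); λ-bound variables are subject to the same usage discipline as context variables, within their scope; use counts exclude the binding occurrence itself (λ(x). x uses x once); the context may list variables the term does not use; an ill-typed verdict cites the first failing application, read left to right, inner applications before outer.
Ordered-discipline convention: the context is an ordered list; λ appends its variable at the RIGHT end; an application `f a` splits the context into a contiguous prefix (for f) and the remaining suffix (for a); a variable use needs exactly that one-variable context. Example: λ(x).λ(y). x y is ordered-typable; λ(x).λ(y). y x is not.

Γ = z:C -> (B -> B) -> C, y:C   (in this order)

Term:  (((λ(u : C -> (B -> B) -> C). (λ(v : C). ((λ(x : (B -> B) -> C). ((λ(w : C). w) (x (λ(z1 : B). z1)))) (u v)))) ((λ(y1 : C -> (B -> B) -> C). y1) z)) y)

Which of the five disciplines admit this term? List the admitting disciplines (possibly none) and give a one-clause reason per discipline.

admitting disciplines: ordered, linear, affine, relevant, unrestricted
usage: z: 1, y: 1, u (λ-bound): 1, v (λ-bound): 1, x (λ-bound): 1, w (λ-bound): 1, z1 (λ-bound): 1, y1 (λ-bound): 1
left-to-right use order: w, x, z1, u, v, y1, z, y
typing: well-typed at C
ordered: ✓ — z, y, u, v, x, w, z1, y1: once each, no exchange needed
linear: ✓ — z, y, u, v, x, w, z1, y1: one use apiece
affine: ✓ — none of z, y, u, v, x, w, z1, y1 used more than once
relevant: ✓ — z, y, u, v, x, w, z1, y1: all used, weakening unneeded
unrestricted: ✓ — simply typable at C; W, C, E all held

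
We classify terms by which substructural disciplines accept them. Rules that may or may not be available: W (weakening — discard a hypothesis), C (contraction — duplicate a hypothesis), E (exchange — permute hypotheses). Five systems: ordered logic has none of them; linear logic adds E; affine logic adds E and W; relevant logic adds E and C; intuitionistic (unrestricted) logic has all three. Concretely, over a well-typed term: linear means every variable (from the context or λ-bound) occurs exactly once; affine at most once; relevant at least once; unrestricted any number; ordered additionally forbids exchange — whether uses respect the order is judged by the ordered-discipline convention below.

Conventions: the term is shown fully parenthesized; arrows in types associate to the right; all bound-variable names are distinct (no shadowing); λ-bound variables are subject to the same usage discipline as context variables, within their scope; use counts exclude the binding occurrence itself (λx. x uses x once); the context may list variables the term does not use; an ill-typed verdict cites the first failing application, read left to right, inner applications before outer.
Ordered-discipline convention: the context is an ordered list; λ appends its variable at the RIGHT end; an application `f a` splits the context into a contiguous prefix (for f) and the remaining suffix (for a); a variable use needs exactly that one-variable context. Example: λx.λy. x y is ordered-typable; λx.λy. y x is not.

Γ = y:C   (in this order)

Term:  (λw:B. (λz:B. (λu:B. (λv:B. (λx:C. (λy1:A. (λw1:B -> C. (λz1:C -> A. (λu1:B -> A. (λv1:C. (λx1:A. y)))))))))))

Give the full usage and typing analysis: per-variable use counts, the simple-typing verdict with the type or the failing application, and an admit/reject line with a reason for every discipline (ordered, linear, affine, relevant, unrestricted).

usage: y=1, w (λ-bound)=0, z (λ-bound)=0, u (λ-bound)=0, v (λ-bound)=0, x (λ-bound)=0, y1 (λ-bound)=0, w1 (λ-bound)=0, z1 (λ-bound)=0, u1 (λ-bound)=0, v1 (λ-bound)=0, x1 (λ-bound)=0
use order (left to right): y
typing: well-typed — term : B -> B -> B -> B -> C -> A -> (B -> C) -> (C -> A) -> (B -> A) -> C -> A -> C
ordered ✗ (unused: w, z, u, v, x, y1, w1, z1, u1, v1, x1 — weakening required)
linear ✗ (unused: w, z, u, v, x, y1, w1, z1, u1, v1, x1 — weakening required)
affine ✓ (none of y, w, z, u, v, x, y1, w1, z1, u1, v1, x1 used more than once)
relevant ✗ (unused: w, z, u, v, x, y1, w1, z1, u1, v1, x1 — weakening required)
unrestricted ✓ (well-typed at B -> B -> B -> B -> C -> A -> (B -> C) -> (C -> A) -> (B -> A) -> C -> A -> C; no restrictions here)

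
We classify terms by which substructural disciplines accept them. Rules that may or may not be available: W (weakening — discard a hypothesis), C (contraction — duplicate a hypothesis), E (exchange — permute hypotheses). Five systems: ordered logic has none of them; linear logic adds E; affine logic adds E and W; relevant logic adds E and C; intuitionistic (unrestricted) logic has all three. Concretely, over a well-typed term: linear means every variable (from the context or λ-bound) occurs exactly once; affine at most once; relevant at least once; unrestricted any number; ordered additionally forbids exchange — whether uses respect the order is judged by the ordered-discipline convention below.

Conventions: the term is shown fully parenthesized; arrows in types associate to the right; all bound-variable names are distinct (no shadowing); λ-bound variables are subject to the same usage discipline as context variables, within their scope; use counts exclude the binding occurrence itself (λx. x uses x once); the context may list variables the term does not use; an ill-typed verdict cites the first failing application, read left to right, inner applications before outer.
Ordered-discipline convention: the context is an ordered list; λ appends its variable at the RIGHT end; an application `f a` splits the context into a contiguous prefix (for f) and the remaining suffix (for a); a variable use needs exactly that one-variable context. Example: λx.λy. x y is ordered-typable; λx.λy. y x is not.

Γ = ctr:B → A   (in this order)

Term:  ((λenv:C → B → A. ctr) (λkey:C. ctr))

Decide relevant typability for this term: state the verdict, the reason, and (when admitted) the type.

no — env, key left unused
usage: ctr=2, env (λ-bound)=0, key (λ-bound)=0
left-to-right use order: ctr, ctr
typing: well-typed at B → A
summary: ordered ✗; linear ✗; affine ✗; relevant ✗; unrestricted ✓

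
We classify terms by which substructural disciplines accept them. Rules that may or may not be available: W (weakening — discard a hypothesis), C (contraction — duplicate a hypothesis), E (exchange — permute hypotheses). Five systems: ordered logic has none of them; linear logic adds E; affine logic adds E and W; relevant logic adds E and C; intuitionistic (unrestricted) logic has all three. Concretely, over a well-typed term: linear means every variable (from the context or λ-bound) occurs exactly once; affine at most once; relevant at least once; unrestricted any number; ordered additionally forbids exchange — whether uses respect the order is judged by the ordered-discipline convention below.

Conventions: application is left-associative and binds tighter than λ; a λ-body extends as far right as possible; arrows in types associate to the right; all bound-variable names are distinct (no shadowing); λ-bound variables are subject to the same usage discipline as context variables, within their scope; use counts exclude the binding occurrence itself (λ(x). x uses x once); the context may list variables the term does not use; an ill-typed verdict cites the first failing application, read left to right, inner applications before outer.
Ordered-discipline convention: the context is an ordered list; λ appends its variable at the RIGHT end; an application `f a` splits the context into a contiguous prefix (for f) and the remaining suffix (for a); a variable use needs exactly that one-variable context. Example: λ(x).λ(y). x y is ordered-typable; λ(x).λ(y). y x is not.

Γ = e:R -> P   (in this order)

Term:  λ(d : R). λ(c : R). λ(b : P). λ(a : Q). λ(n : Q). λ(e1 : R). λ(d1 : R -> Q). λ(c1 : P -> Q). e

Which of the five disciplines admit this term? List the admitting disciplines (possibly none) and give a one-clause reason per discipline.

accepted by: affine, unrestricted
variable uses: e=1, d (bound)=0, c (bound)=0, b (bound)=0, a (bound)=0, n (bound)=0, e1 (bound)=0, d1 (bound)=0, c1 (bound)=0
left-to-right use order: e
typing: the term checks, with type R -> R -> P -> Q -> Q -> R -> (R -> Q) -> (P -> Q) -> R -> P
ordered: ✗, needs weakening: d, c, b, a, n, e1, d1, c1 unused
linear: ✗, needs weakening: d, c, b, a, n, e1, d1, c1 unused
affine: ✓, e, d, c, b, a, n, e1, d1, c1: no repeats, contraction unneeded
relevant: ✗, needs weakening: d, c, b, a, n, e1, d1, c1 unused
unrestricted: ✓, typability at R -> R -> P -> Q -> Q -> R -> (R -> Q) -> (P -> Q) -> R -> P is all that's needed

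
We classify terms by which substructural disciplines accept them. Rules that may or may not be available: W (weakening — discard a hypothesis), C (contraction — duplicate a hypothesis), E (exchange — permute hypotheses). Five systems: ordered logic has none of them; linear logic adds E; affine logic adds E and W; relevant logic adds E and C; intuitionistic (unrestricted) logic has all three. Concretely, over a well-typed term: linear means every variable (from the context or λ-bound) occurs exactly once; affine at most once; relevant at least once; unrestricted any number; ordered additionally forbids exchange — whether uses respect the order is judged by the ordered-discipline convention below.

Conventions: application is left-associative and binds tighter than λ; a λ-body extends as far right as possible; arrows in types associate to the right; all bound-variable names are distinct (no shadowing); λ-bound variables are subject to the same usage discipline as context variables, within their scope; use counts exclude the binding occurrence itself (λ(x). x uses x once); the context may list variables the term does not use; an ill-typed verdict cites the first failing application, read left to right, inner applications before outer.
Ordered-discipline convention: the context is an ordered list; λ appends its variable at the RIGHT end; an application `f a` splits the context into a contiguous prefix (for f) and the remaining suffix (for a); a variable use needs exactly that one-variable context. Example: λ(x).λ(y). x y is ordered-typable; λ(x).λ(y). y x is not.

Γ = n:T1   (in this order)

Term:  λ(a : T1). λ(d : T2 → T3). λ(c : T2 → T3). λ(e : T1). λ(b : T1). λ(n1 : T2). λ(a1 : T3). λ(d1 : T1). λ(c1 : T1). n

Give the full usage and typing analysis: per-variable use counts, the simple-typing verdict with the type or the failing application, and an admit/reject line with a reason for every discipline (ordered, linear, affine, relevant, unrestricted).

use counts: n: 1, a [bound]: 0, d [bound]: 0, c [bound]: 0, e [bound]: 0, b [bound]: 0, n1 [bound]: 0, a1 [bound]: 0, d1 [bound]: 0, c1 [bound]: 0
order of uses: n
typing: well-typed — term : T1 → (T2 → T3) → (T2 → T3) → T1 → T1 → T2 → T3 → T1 → T1 → T1
ordered: ✗ — a, d, c, e, b, n1, a1, d1, c1 left unused
linear: ✗ — a, d, c, e, b, n1, a1, d1, c1 left unused
affine: ✓ — at most one use each (n, a, d, c, e, b, n1, a1, d1, c1)
relevant: ✗ — a, d, c, e, b, n1, a1, d1, c1 left unused
unrestricted: ✓ — type-checks (T1 → (T2 → T3) → (T2 → T3) → T1 → T1 → T2 → T3 → T1 → T1 → T1) and nothing is barred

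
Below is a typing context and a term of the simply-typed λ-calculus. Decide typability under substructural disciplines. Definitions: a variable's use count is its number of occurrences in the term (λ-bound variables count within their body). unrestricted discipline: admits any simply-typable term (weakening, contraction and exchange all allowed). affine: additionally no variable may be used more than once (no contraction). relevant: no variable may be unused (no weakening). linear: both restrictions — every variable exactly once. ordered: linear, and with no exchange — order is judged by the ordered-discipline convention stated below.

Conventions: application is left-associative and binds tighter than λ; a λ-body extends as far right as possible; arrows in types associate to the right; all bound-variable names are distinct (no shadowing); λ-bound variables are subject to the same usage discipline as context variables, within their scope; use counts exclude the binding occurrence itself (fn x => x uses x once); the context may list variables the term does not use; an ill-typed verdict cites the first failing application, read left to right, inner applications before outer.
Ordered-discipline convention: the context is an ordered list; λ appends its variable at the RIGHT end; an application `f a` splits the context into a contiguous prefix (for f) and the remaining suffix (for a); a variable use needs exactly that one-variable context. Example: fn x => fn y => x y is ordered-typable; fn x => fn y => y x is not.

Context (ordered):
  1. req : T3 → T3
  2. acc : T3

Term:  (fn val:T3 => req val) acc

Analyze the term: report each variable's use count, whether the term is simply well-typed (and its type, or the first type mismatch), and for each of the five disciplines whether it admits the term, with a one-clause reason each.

counts: req ×1; acc ×1; val (λ-bound) ×1
left-to-right use order: req, val, acc
typing: well-typed — term : T3
ordered: ✓ — single-use (req, acc, val), ordered derivation ok
linear: ✓ — req, acc, val: one use apiece
affine: ✓ — req, acc, val: no repeats, contraction unneeded
relevant: ✓ — req, acc, val: all used, weakening unneeded
unrestricted: ✓ — typability at T3 is all that's needed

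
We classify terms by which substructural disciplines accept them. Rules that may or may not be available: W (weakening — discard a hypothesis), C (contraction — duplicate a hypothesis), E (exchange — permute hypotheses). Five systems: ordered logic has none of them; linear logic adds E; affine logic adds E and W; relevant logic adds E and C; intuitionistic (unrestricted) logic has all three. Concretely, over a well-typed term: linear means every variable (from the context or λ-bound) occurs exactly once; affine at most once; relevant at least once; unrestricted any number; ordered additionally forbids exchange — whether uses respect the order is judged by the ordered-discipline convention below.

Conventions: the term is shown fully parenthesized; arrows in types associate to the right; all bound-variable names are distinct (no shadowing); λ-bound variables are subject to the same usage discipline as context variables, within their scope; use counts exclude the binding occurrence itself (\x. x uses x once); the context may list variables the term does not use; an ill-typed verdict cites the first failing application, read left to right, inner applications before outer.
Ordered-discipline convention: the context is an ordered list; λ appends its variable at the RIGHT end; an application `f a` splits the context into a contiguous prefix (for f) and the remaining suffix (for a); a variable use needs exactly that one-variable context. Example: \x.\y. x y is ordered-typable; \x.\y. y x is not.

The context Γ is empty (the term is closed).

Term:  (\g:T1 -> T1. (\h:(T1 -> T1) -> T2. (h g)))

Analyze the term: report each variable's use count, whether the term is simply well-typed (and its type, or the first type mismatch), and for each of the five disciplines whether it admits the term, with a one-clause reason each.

use counts: g (bound): 1; h (bound): 1
use order (left to right): h, g
typing: well-typed — term : (T1 -> T1) -> ((T1 -> T1) -> T2) -> T2
ordered ✗ (needs exchange: uses follow h, g)
linear ✓ (exactly-once usage across g, h)
affine ✓ (no duplicate uses among g, h)
relevant ✓ (g, h: all used, weakening unneeded)
unrestricted ✓ (type-checks ((T1 -> T1) -> ((T1 -> T1) -> T2) -> T2) and nothing is barred)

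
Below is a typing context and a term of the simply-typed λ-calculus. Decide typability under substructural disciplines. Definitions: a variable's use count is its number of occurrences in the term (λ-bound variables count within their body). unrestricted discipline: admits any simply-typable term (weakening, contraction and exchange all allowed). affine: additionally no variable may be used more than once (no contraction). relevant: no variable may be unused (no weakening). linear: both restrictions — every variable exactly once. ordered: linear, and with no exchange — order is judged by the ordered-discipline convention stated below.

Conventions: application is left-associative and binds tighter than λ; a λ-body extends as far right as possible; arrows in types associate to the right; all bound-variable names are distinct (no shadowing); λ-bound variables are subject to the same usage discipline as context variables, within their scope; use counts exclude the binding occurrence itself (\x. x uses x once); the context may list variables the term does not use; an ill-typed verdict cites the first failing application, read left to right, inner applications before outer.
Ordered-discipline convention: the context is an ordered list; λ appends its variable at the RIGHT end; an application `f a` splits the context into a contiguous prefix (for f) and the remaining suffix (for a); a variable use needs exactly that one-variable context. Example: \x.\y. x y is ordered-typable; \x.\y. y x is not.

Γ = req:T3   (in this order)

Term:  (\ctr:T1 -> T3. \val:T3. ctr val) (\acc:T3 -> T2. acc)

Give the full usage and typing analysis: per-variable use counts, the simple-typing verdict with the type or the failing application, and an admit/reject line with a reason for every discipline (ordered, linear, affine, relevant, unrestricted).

counts: req: 0; ctr [bound]: 1; val [bound]: 1; acc [bound]: 1
left-to-right use order: ctr, val, acc
typing: ill-typed: an application expects T1 but receives T3
ordered: ✗ — the type mismatch rejects it
linear: ✗ — not simply typable
affine: ✗ — fails simple typing
relevant: ✗ — a type mismatch blocks all five
unrestricted: ✗ — the type mismatch rejects it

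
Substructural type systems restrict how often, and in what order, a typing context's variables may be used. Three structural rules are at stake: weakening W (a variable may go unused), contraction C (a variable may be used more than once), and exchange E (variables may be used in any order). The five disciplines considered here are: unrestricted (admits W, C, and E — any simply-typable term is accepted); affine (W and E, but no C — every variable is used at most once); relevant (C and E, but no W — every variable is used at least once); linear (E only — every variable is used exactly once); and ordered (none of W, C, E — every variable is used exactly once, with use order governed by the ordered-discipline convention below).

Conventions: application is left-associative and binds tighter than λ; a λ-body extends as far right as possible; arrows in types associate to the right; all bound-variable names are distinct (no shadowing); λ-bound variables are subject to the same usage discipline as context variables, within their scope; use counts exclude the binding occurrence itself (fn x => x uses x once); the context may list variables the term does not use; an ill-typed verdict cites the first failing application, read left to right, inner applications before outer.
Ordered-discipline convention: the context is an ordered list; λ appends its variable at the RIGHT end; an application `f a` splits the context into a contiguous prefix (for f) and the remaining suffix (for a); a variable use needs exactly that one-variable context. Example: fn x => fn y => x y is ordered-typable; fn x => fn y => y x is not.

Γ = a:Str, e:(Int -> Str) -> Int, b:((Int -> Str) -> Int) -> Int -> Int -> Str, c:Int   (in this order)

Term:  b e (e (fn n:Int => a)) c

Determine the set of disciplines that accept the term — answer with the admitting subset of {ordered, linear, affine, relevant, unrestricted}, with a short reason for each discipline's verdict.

admitted by: unrestricted
variable uses: a ×1; e ×2; b ×1; c ×1; n (bound) ×0
order of uses: b, e, e, a, c
typing: the term checks, with type Str
ordered: ✗, uses contraction: e ×2; n never used (weakening)
linear: ✗, uses contraction: e ×2; n never used (weakening)
affine: ✗, uses contraction: e ×2
relevant: ✗, n never used (weakening)
unrestricted: ✓, simply typable at Str; W, C, E all held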